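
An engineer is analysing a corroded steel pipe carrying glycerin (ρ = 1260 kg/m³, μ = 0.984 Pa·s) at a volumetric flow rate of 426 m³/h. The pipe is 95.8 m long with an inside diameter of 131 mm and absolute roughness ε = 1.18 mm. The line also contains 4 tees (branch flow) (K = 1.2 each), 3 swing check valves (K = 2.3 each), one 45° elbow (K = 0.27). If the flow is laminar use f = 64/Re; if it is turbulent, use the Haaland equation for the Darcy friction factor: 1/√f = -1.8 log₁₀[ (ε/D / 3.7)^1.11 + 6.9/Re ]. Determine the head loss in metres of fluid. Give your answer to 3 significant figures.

h_f ≈ 172 m

Q = 426 m³/h = 426/3600 = 0.1183 m³/s.
Cross-sectional area A = πD²/4 = π(0.131)²/4 = 0.01348 m²; mean velocity V = Q/A = 0.1183/0.01348 = 8.78 m/s.
Reynolds number Re = ρVD/μ = 1260 · 8.78 · 0.131 / 0.984 = 1473.
Re < 2300 → laminar flow, so f = 64/Re = 64/1473 = 0.04346 (the turbulent correlation is not needed).
Total minor-loss coefficient ΣK = 4·1.2 + 3·2.3 + 1·0.27 = 12.
ΔP = [f·L/D + ΣK]·(ρV²/2) = [0.04346·95.8/0.131 + 12]·(1260·8.78²/2) = [31.78 + 12]·4.856e+04 = 2.125e+06 Pa.
Head loss h_f = ΔP/(ρg) = 2.125e+06/(1260·9.81) = 172 m.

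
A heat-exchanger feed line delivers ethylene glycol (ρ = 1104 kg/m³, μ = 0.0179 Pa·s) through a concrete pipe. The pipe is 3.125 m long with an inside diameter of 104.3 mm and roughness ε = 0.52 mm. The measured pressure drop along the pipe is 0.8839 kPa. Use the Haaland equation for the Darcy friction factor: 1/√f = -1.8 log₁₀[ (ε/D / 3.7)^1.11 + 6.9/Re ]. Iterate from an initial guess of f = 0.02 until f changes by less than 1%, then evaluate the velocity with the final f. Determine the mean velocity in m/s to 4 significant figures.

Rearranging Darcy-Weisbach: V = √(2·ΔP·D/(f·L·ρ)). With ε/D = 0.00052/0.1043 = 0.00499, iterate starting from f = 0.02:
  f = 0.02 → V = √(2·883.9·0.1043/(0.02·3.125·1104)) = 1.635 m/s; Re = ρVD/μ = 1.052e+04; f → 0.03712
  f = 0.03712 → V = 1.2 m/s; Re = 7719; f → 0.03906
  f = 0.03906 → V = 1.17 m/s; Re = 7525; f → 0.03924
Converged (Δf/f < 1%). With the final f = 0.03924: V = √(2·883.9·0.1043/(0.03924·3.125·1104)) = 1.167 m/s.

V ≈ 1.167 m/s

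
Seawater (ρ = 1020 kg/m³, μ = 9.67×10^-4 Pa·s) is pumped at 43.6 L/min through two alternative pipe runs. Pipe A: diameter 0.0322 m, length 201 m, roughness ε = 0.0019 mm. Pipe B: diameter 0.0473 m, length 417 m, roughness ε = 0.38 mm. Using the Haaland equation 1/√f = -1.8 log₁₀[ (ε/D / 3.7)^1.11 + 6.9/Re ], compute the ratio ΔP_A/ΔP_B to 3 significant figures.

Pipe A: V = Q/A = 0.0007267/0.0008143 = 0.8923 m/s; Re = 3.031e+04; ε/D = 5.9e-05; Haaland → f = 0.02337; ΔP_A = f(L/D)(ρV²/2) = 5.925e+04 Pa.
Pipe B: V = Q/A = 0.0007267/0.001757 = 0.4135 m/s; Re = 2.063e+04; ε/D = 0.00803; Haaland → f = 0.03823; ΔP_B = f(L/D)(ρV²/2) = 2.939e+04 Pa.
ΔP_A/ΔP_B = 5.925e+04/2.939e+04 = 2.02.

ΔP_A/ΔP_B ≈ 2.02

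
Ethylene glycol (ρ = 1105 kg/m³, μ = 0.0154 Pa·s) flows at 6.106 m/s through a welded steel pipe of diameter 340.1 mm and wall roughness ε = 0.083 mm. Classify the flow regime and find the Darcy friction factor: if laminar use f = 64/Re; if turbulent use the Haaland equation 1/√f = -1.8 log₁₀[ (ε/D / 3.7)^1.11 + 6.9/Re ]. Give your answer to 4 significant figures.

f ≈ 0.01783

Re = ρVD/μ = 1105·6.106·0.3401/0.0154 = 1.49e+05.
Re > 4000 → turbulent. ε/D = 8.3e-05/0.3401 = 0.000244; Haaland: 1/√f = -1.8 log₁₀[2.29e-05 + 4.63e-05] = 7.488, so f = 0.01783.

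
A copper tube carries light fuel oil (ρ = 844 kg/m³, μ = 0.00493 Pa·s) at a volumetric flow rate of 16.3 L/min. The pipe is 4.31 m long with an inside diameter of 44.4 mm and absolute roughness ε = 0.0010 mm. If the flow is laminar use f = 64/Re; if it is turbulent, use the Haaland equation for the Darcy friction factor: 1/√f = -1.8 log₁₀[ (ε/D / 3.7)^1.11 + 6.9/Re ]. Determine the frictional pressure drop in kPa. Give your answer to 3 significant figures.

Q = 16.3 L/min = 16.3/60000 = 0.0002717 m³/s.
Cross-sectional area A = πD²/4 = π(0.0444)²/4 = 0.001548 m²; mean velocity V = Q/A = 0.0002717/0.001548 = 0.1755 m/s.
Reynolds number Re = ρVD/μ = 844 · 0.1755 · 0.0444 / 0.00493 = 1334.
Re < 2300 → laminar flow, so f = 64/Re = 64/1334 = 0.04799 (the turbulent correlation is not needed).
Darcy-Weisbach: ΔP = f(L/D)(ρV²/2) = 0.04799·(4.31/0.0444)·(844·0.1755²/2) = 0.04799·97.07·12.99 = 60.52 Pa.
ΔP = 60.52 Pa = 0.0605 kPa.

ΔP ≈ 0.0605 kPa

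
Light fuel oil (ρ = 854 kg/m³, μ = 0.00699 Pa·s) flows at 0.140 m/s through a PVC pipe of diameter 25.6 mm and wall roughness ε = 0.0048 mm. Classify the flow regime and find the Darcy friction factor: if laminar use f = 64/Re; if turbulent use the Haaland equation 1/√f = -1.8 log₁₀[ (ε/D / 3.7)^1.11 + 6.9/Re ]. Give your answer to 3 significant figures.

Re = ρVD/μ = 854·0.14·0.0256/0.00699 = 437.9.
Re < 2300 → laminar, so f = 64/Re = 0.1462 (roughness is irrelevant in laminar flow).

f ≈ 0.146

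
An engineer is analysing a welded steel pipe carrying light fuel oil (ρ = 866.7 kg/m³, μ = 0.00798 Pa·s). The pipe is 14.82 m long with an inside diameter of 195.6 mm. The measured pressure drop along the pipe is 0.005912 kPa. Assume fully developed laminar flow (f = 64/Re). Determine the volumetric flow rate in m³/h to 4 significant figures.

For laminar flow, f = 64/Re with Re = ρVD/μ, so Darcy-Weisbach reduces to ΔP = 32μLV/D². Solving for V: V = ΔP·D²/(32μL) = 5.912·(0.1956)²/(32·0.00798·14.82) = 0.05977 m/s.
Check: Re = ρVD/μ = 866.7·0.05977·0.1956/0.00798 = 1270 < 2300, so the laminar assumption holds.
Q = V·A = 0.05977·(π/4·0.1956²) = 0.001796 m³/s = 6.465 m³/h.

Q ≈ 6.465 m³/h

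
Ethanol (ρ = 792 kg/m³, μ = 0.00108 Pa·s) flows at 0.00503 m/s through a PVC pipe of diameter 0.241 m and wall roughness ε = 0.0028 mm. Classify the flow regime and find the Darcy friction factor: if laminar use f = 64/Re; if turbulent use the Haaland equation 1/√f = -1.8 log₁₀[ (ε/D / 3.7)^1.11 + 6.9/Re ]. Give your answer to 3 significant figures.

Re = ρVD/μ = 792·0.00503·0.241/0.00108 = 889.
Re < 2300 → laminar, so f = 64/Re = 0.07199 (roughness is irrelevant in laminar flow).

f ≈ 0.0720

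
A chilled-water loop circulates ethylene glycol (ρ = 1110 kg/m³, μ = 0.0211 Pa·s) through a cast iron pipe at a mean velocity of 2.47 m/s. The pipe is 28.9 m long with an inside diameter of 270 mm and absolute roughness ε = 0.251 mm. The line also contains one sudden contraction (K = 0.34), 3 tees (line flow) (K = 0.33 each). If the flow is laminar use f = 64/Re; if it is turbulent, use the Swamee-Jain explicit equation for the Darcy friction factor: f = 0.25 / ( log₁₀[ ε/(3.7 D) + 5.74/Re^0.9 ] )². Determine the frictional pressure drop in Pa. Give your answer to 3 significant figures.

ΔP ≈ 13700 Pa

Reynolds number Re = ρVD/μ = 1110 · 2.47 · 0.27 / 0.0211 = 3.508e+04.
Re > 4000 → turbulent. Relative roughness ε/D = 0.000251/0.27 = 0.00093. Swamee-Jain: f = 0.25/(log₁₀[0.00093/3.7 + 5.74/3.508e+04^0.9])² = 0.25/(log₁₀[0.000251 + 0.000466])² = 0.25/(-3.144)² = 0.02529.
Total minor-loss coefficient ΣK = 1·0.34 + 3·0.33 = 1.33.
ΔP = [f·L/D + ΣK]·(ρV²/2) = [0.02529·28.9/0.27 + 1.33]·(1110·2.47²/2) = [2.706 + 1.33]·3386 = 1.367e+04 Pa.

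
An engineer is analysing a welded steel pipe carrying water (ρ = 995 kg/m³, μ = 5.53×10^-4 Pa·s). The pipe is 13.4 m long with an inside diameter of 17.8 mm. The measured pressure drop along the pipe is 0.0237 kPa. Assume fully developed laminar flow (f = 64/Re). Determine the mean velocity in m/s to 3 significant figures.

For laminar flow, f = 64/Re with Re = ρVD/μ, so Darcy-Weisbach reduces to ΔP = 32μLV/D². Solving for V: V = ΔP·D²/(32μL) = 23.7·(0.0178)²/(32·0.000553·13.4) = 0.03167 m/s.
Check: Re = ρVD/μ = 995·0.03167·0.0178/0.000553 = 1014 < 2300, so the laminar assumption holds.

V ≈ 0.0317 m/s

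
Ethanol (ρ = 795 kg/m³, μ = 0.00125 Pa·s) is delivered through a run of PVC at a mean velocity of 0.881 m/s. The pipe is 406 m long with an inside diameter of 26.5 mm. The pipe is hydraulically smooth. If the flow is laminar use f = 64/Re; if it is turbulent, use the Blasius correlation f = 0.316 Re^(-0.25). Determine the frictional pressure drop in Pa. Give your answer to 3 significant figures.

ΔP ≈ 135000 Pa

Reynolds number Re = ρVD/μ = 795 · 0.881 · 0.0265 / 0.00125 = 1.485e+04.
Re > 4000 → turbulent. Smooth-pipe (Blasius): f = 0.316 Re^(-0.25) = 0.316/(1.485e+04)^0.25 = 0.02863.
Darcy-Weisbach: ΔP = f(L/D)(ρV²/2) = 0.02863·(406/0.0265)·(795·0.881²/2) = 0.02863·1.532e+04·308.5 = 1.353e+05 Pa.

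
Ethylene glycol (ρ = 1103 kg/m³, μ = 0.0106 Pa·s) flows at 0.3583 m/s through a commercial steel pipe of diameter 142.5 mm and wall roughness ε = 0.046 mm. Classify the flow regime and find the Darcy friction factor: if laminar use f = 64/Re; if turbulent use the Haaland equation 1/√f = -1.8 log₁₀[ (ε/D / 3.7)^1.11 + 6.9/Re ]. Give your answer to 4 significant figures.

Re = ρVD/μ = 1103·0.3583·0.1425/0.0106 = 5313.
Re > 4000 → turbulent. ε/D = 4.6e-05/0.1425 = 0.000323; Haaland: 1/√f = -1.8 log₁₀[3.12e-05 + 0.0013] = 5.177, so f = 0.03731.

f ≈ 0.03731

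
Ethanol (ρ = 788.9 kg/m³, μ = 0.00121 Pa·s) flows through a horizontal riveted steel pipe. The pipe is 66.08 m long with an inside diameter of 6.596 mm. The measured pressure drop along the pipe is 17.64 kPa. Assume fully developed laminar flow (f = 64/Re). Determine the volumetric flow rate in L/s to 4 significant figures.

Q ≈ 0.01025 L/s

For laminar flow, f = 64/Re with Re = ρVD/μ, so Darcy-Weisbach reduces to ΔP = 32μLV/D². Solving for V: V = ΔP·D²/(32μL) = 1.764e+04·(0.006596)²/(32·0.00121·66.08) = 0.3 m/s.
Check: Re = ρVD/μ = 788.9·0.3·0.006596/0.00121 = 1290 < 2300, so the laminar assumption holds.
Q = V·A = 0.3·(π/4·0.006596²) = 1.025e-05 m³/s = 0.01025 L/s.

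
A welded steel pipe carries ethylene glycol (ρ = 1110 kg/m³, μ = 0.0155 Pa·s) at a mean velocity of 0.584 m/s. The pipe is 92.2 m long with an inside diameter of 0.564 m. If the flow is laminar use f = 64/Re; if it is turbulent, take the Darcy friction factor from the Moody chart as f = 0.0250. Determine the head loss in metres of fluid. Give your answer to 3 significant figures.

h_f ≈ 0.0710 m

Reynolds number Re = ρVD/μ = 1110 · 0.584 · 0.564 / 0.0155 = 2.359e+04.
Re > 4000 → turbulent; use the Moody-chart value f = 0.0250.
Darcy-Weisbach: ΔP = f(L/D)(ρV²/2) = 0.025·(92.2/0.564)·(1110·0.584²/2) = 0.025·163.5·189.3 = 773.6 Pa.
Head loss h_f = ΔP/(ρg) = 773.6/(1110·9.81) = 0.0710 m.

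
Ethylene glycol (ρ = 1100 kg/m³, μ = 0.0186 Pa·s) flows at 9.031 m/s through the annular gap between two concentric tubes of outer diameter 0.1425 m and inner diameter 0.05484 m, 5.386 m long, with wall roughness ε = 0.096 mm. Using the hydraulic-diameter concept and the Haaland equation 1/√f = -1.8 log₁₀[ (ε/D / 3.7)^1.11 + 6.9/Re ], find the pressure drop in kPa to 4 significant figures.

ΔP ≈ 66.70 kPa

Hydraulic diameter D_h = 4A/P = D_o - D_i = 0.1425 - 0.05484 = 0.08766 m.
Re = ρVD_h/μ = 1100·9.031·0.08766/0.0186 = 4.682e+04.
ε/D_h = 9.6e-05/0.08766 = 0.0011; Haaland gives 1/√f = -1.8 log₁₀[0.000121+0.000147] = 6.428, so f = 0.0242.
ΔP = f(L/D_h)(ρV²/2) = 0.0242·5.386/0.08766·4.486e+04 = 6.67e+04 Pa.
ΔP = 66.70 kPa.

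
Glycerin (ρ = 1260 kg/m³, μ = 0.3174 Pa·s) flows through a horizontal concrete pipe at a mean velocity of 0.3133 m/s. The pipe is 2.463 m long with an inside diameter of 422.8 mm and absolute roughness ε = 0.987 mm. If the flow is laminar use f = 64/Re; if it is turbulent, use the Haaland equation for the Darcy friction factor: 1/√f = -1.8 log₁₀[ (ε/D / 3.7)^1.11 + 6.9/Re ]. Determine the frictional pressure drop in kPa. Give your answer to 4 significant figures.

ΔP ≈ 0.04384 kPa

Reynolds number Re = ρVD/μ = 1260 · 0.3133 · 0.4228 / 0.317 = 525.8.
Re < 2300 → laminar flow, so f = 64/Re = 64/525.8 = 0.1217 (the turbulent correlation is not needed).
Darcy-Weisbach: ΔP = f(L/D)(ρV²/2) = 0.1217·(2.463/0.4228)·(1260·0.3133²/2) = 0.1217·5.825·61.84 = 43.84 Pa.
ΔP = 43.84 Pa = 0.04384 kPa.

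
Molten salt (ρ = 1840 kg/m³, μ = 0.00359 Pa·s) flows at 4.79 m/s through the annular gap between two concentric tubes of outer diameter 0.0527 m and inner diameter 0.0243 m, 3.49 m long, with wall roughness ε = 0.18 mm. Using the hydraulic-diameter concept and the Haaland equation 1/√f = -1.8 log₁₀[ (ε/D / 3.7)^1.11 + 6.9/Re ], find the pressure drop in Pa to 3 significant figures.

Hydraulic diameter D_h = 4A/P = D_o - D_i = 0.0527 - 0.0243 = 0.0284 m.
Re = ρVD_h/μ = 1840·4.79·0.0284/0.00359 = 6.972e+04.
ε/D_h = 0.00018/0.0284 = 0.00634; Haaland gives 1/√f = -1.8 log₁₀[0.00085+9.9e-05] = 5.441, so f = 0.03378.
ΔP = f(L/D_h)(ρV²/2) = 0.03378·3.49/0.0284·2.111e+04 = 8.763e+04 Pa.

ΔP ≈ 87600 Pa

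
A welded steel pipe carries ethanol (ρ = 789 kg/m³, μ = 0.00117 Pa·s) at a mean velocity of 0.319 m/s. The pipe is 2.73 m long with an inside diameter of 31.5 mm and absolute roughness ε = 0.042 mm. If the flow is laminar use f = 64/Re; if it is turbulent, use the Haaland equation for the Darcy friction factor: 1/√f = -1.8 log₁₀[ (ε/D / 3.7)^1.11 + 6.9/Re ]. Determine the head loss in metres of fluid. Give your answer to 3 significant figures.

Reynolds number Re = ρVD/μ = 789 · 0.319 · 0.0315 / 0.00117 = 6776.
Re > 4000 → turbulent. Relative roughness ε/D = 4.2e-05/0.0315 = 0.00133. Haaland: 1/√f = -1.8 log₁₀[(0.00133/3.7)^1.11 + 6.9/6776] = -1.8 log₁₀[0.000151 + 0.00102] = 5.278, so f = 0.0359.
Darcy-Weisbach: ΔP = f(L/D)(ρV²/2) = 0.0359·(2.73/0.0315)·(789·0.319²/2) = 0.0359·86.67·40.14 = 124.9 Pa.
Head loss h_f = ΔP/(ρg) = 124.9/(789·9.81) = 0.0161 m.

h_f ≈ 0.0161 m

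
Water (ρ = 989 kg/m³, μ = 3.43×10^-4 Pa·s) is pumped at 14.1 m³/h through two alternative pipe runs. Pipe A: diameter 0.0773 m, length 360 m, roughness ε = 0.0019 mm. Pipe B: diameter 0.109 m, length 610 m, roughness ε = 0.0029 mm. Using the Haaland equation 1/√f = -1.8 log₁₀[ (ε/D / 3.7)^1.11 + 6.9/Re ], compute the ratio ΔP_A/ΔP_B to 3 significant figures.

Pipe A: V = Q/A = 0.003917/0.004693 = 0.8346 m/s; Re = 1.86e+05; ε/D = 2.46e-05; Haaland → f = 0.01587; ΔP_A = f(L/D)(ρV²/2) = 2.545e+04 Pa.
Pipe B: V = Q/A = 0.003917/0.009331 = 0.4197 m/s; Re = 1.319e+05; ε/D = 2.66e-05; Haaland → f = 0.01696; ΔP_B = f(L/D)(ρV²/2) = 8270 Pa.
ΔP_A/ΔP_B = 2.545e+04/8270 = 3.08.

ΔP_A/ΔP_B ≈ 3.08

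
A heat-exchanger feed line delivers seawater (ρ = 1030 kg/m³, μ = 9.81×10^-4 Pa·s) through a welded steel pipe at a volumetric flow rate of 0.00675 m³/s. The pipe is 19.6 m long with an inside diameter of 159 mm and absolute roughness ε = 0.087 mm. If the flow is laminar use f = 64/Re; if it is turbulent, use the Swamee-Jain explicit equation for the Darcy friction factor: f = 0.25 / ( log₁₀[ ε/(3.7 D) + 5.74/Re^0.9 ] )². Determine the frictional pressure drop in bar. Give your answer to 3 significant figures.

ΔP ≈ 0.00164 bar

Cross-sectional area A = πD²/4 = π(0.159)²/4 = 0.01986 m²; mean velocity V = Q/A = 0.00675/0.01986 = 0.34 m/s.
Reynolds number Re = ρVD/μ = 1030 · 0.34 · 0.159 / 0.000981 = 5.675e+04.
Re > 4000 → turbulent. Relative roughness ε/D = 8.7e-05/0.159 = 0.000547. Swamee-Jain: f = 0.25/(log₁₀[0.000547/3.7 + 5.74/5.675e+04^0.9])² = 0.25/(log₁₀[0.000148 + 0.000302])² = 0.25/(-3.347)² = 0.02232.
Darcy-Weisbach: ΔP = f(L/D)(ρV²/2) = 0.02232·(19.6/0.159)·(1030·0.34²/2) = 0.02232·123.3·59.52 = 163.8 Pa.
ΔP = 163.8 Pa = 0.00164 bar.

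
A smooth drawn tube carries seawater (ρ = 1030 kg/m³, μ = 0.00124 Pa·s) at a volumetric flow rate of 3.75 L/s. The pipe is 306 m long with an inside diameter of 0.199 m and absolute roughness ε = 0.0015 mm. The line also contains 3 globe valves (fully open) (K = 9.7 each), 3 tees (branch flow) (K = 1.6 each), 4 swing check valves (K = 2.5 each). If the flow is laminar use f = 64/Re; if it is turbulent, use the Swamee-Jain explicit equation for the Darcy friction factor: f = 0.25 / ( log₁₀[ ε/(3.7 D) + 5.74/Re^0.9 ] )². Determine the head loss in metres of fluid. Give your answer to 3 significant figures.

Q = 3.75 L/s = 3.75/1000 = 0.00375 m³/s.
Cross-sectional area A = πD²/4 = π(0.199)²/4 = 0.0311 m²; mean velocity V = Q/A = 0.00375/0.0311 = 0.1206 m/s.
Reynolds number Re = ρVD/μ = 1030 · 0.1206 · 0.199 / 0.00124 = 1.993e+04.
Re > 4000 → turbulent. Relative roughness ε/D = 1.5e-06/0.199 = 7.54e-06. Swamee-Jain: f = 0.25/(log₁₀[7.54e-06/3.7 + 5.74/1.993e+04^0.9])² = 0.25/(log₁₀[2.04e-06 + 0.000775])² = 0.25/(-3.11)² = 0.02586.
Total minor-loss coefficient ΣK = 3·9.7 + 3·1.6 + 4·2.5 = 43.9.
ΔP = [f·L/D + ΣK]·(ρV²/2) = [0.02586·306/0.199 + 43.9]·(1030·0.1206²/2) = [39.76 + 43.9]·7.486 = 626.3 Pa.
Head loss h_f = ΔP/(ρg) = 626.3/(1030·9.81) = 0.0620 m.

h_f ≈ 0.0620 m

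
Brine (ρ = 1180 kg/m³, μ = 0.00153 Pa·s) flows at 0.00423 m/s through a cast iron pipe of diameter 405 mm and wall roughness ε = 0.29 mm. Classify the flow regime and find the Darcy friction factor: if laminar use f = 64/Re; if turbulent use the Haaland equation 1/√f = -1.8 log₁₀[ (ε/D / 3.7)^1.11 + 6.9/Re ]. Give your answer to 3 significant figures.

Re = ρVD/μ = 1180·0.00423·0.405/0.00153 = 1321.
Re < 2300 → laminar, so f = 64/Re = 0.04844 (roughness is irrelevant in laminar flow).

f ≈ 0.0484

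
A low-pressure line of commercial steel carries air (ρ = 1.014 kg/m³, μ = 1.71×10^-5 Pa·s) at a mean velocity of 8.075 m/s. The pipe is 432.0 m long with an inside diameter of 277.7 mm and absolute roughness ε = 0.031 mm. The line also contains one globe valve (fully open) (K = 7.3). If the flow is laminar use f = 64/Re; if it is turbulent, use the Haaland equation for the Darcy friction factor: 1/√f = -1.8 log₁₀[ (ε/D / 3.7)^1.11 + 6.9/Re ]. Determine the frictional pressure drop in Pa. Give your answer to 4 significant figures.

ΔP ≈ 1136 Pa

Reynolds number Re = ρVD/μ = 1.014 · 8.075 · 0.2777 / 1.71e-05 = 1.33e+05.
Re > 4000 → turbulent. Relative roughness ε/D = 3.1e-05/0.2777 = 0.000112. Haaland: 1/√f = -1.8 log₁₀[(0.000112/3.7)^1.11 + 6.9/1.33e+05] = -1.8 log₁₀[9.6e-06 + 5.19e-05] = 7.58, so f = 0.0174.
Total minor-loss coefficient ΣK = 1·7.3 = 7.3.
ΔP = [f·L/D + ΣK]·(ρV²/2) = [0.0174·432/0.2777 + 7.3]·(1.014·8.075²/2) = [27.07 + 7.3]·33.06 = 1136 Pa.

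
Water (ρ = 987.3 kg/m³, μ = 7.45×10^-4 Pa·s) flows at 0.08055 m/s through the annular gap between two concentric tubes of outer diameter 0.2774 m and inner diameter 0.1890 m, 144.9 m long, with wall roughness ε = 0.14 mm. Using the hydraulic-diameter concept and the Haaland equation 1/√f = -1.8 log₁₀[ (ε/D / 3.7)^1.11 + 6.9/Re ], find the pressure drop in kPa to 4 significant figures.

ΔP ≈ 0.1754 kPa

Hydraulic diameter D_h = 4A/P = D_o - D_i = 0.2774 - 0.189 = 0.0884 m.
Re = ρVD_h/μ = 987.3·0.08055·0.0884/0.000745 = 9436.
ε/D_h = 0.00014/0.0884 = 0.00158; Haaland gives 1/√f = -1.8 log₁₀[0.000182+0.000731] = 5.471, so f = 0.03341.
ΔP = f(L/D_h)(ρV²/2) = 0.03341·144.9/0.0884·3.203 = 175.4 Pa.
ΔP = 0.1754 kPa.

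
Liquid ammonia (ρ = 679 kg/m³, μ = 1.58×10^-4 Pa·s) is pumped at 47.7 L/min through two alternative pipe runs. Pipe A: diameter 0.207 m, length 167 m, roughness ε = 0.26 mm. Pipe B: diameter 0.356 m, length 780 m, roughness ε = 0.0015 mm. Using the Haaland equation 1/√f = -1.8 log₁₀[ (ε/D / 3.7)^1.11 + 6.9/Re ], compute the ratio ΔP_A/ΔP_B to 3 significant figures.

Pipe A: V = Q/A = 0.000795/0.03365 = 0.02362 m/s; Re = 2.101e+04; ε/D = 0.00126; Haaland → f = 0.02786; ΔP_A = f(L/D)(ρV²/2) = 4.258 Pa.
Pipe B: V = Q/A = 0.000795/0.09954 = 0.007987 m/s; Re = 1.222e+04; ε/D = 4.21e-06; Haaland → f = 0.02926; ΔP_B = f(L/D)(ρV²/2) = 1.388 Pa.
ΔP_A/ΔP_B = 4.258/1.388 = 3.07.

ΔP_A/ΔP_B ≈ 3.07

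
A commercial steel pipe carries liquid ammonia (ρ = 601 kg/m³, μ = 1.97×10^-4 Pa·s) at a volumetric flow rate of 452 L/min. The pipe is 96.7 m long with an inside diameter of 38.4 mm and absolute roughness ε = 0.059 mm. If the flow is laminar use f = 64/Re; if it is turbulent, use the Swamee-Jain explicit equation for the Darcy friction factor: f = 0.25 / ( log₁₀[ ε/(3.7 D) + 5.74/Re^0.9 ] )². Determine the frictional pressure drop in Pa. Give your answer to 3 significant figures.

ΔP ≈ 712000 Pa

Q = 452 L/min = 452/60000 = 0.007533 m³/s.
Cross-sectional area A = πD²/4 = π(0.0384)²/4 = 0.001158 m²; mean velocity V = Q/A = 0.007533/0.001158 = 6.505 m/s.
Reynolds number Re = ρVD/μ = 601 · 6.505 · 0.0384 / 0.000197 = 7.62e+05.
Re > 4000 → turbulent. Relative roughness ε/D = 5.9e-05/0.0384 = 0.00154. Swamee-Jain: f = 0.25/(log₁₀[0.00154/3.7 + 5.74/7.62e+05^0.9])² = 0.25/(log₁₀[0.000415 + 2.92e-05])² = 0.25/(-3.352)² = 0.02225.
Darcy-Weisbach: ΔP = f(L/D)(ρV²/2) = 0.02225·(96.7/0.0384)·(601·6.505²/2) = 0.02225·2518·1.271e+04 = 7.124e+05 Pa.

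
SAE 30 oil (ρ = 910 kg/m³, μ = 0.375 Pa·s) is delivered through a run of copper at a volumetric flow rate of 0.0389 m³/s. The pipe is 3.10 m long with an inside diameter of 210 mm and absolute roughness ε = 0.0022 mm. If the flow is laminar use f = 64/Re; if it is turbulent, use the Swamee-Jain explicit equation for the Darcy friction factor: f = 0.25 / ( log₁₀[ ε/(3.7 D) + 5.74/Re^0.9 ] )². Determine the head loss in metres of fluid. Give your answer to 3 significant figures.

h_f ≈ 0.106 m

Cross-sectional area A = πD²/4 = π(0.21)²/4 = 0.03464 m²; mean velocity V = Q/A = 0.0389/0.03464 = 1.123 m/s.
Reynolds number Re = ρVD/μ = 910 · 1.123 · 0.21 / 0.375 = 572.3.
Re < 2300 → laminar flow, so f = 64/Re = 64/572.3 = 0.1118 (the turbulent correlation is not needed).
Darcy-Weisbach: ΔP = f(L/D)(ρV²/2) = 0.1118·(3.1/0.21)·(910·1.123²/2) = 0.1118·14.76·573.9 = 947.4 Pa.
Head loss h_f = ΔP/(ρg) = 947.4/(910·9.81) = 0.106 m.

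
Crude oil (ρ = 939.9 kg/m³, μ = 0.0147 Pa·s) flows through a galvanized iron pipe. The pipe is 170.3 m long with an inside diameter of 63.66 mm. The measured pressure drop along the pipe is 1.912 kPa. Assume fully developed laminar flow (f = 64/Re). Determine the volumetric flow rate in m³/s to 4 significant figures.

For laminar flow, f = 64/Re with Re = ρVD/μ, so Darcy-Weisbach reduces to ΔP = 32μLV/D². Solving for V: V = ΔP·D²/(32μL) = 1912·(0.06366)²/(32·0.0147·170.3) = 0.09673 m/s.
Check: Re = ρVD/μ = 939.9·0.09673·0.06366/0.0147 = 393.7 < 2300, so the laminar assumption holds.
Q = V·A = 0.09673·(π/4·0.06366²) = 0.0003079 m³/s = 3.079×10^-4 m³/s.

Q ≈ 3.079×10^-4 m³/s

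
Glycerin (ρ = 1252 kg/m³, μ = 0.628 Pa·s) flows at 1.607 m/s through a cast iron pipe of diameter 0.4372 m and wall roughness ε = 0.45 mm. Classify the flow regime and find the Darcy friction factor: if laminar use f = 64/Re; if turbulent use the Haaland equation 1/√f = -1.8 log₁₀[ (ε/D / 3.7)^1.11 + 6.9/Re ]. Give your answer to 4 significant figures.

Re = ρVD/μ = 1252·1.607·0.4372/0.628 = 1401.
Re < 2300 → laminar, so f = 64/Re = 0.04569 (roughness is irrelevant in laminar flow).

f ≈ 0.04569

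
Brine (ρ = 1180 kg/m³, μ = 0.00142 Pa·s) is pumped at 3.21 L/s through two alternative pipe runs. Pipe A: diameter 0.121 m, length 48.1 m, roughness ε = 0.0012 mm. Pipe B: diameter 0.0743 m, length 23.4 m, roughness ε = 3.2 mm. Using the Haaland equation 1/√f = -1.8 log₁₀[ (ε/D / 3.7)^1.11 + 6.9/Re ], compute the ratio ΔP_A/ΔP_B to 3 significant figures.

ΔP_A/ΔP_B ≈ 0.0630

Pipe A: V = Q/A = 0.00321/0.0115 = 0.2792 m/s; Re = 2.807e+04; ε/D = 9.92e-06; Haaland → f = 0.02371; ΔP_A = f(L/D)(ρV²/2) = 433.3 Pa.
Pipe B: V = Q/A = 0.00321/0.004336 = 0.7404 m/s; Re = 4.571e+04; ε/D = 0.0431; Haaland → f = 0.06754; ΔP_B = f(L/D)(ρV²/2) = 6879 Pa.
ΔP_A/ΔP_B = 433.3/6879 = 0.0630.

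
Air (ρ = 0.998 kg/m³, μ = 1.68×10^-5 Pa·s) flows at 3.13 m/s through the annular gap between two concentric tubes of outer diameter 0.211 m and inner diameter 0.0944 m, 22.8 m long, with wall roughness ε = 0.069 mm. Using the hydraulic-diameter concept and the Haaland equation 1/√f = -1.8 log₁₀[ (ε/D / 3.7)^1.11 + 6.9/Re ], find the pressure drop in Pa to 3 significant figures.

Hydraulic diameter D_h = 4A/P = D_o - D_i = 0.211 - 0.0944 = 0.1166 m.
Re = ρVD_h/μ = 0.998·3.13·0.1166/1.68e-05 = 2.168e+04.
ε/D_h = 6.9e-05/0.1166 = 0.000592; Haaland gives 1/√f = -1.8 log₁₀[6.11e-05+0.000318] = 6.158, so f = 0.02637.
ΔP = f(L/D_h)(ρV²/2) = 0.02637·22.8/0.1166·4.889 = 25.21 Pa.

ΔP ≈ 25.2 Pa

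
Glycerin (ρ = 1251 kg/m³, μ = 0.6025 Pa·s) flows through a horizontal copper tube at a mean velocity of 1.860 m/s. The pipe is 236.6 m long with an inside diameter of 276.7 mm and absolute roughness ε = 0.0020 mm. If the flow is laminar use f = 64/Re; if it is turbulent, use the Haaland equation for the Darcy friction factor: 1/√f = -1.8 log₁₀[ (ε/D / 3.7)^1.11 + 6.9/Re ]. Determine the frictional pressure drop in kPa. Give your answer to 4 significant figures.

ΔP ≈ 110.8 kPa

Reynolds number Re = ρVD/μ = 1251 · 1.86 · 0.2767 / 0.603 = 1069.
Re < 2300 → laminar flow, so f = 64/Re = 64/1069 = 0.05989 (the turbulent correlation is not needed).
Darcy-Weisbach: ΔP = f(L/D)(ρV²/2) = 0.05989·(236.6/0.2767)·(1251·1.86²/2) = 0.05989·855.1·2164 = 1.108e+05 Pa.
ΔP = 1.108e+05 Pa = 110.8 kPa.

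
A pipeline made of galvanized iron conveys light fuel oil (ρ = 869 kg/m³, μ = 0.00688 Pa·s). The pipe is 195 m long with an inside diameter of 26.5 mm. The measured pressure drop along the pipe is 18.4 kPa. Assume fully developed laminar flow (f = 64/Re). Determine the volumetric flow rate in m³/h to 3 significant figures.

For laminar flow, f = 64/Re with Re = ρVD/μ, so Darcy-Weisbach reduces to ΔP = 32μLV/D². Solving for V: V = ΔP·D²/(32μL) = 1.84e+04·(0.0265)²/(32·0.00688·195) = 0.301 m/s.
Check: Re = ρVD/μ = 869·0.301·0.0265/0.00688 = 1007 < 2300, so the laminar assumption holds.
Q = V·A = 0.301·(π/4·0.0265²) = 0.000166 m³/s = 0.598 m³/h.

Q ≈ 0.598 m³/h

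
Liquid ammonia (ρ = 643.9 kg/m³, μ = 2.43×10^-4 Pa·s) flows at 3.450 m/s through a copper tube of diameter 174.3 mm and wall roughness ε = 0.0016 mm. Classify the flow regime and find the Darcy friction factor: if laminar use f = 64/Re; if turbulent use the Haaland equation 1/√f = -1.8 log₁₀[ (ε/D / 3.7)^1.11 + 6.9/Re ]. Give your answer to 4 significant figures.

Re = ρVD/μ = 643.9·3.45·0.1743/0.000243 = 1.593e+06.
Re > 4000 → turbulent. ε/D = 1.6e-06/0.1743 = 9.18e-06; Haaland: 1/√f = -1.8 log₁₀[6e-07 + 4.33e-06] = 9.553, so f = 0.01096.

f ≈ 0.01096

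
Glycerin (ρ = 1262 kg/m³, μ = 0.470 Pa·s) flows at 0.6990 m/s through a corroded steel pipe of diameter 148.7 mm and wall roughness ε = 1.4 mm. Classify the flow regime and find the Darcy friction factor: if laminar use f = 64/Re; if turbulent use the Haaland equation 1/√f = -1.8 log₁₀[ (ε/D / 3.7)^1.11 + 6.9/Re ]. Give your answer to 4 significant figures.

f ≈ 0.2293

Re = ρVD/μ = 1262·0.699·0.1487/0.47 = 279.1.
Re < 2300 → laminar, so f = 64/Re = 0.2293 (roughness is irrelevant in laminar flow).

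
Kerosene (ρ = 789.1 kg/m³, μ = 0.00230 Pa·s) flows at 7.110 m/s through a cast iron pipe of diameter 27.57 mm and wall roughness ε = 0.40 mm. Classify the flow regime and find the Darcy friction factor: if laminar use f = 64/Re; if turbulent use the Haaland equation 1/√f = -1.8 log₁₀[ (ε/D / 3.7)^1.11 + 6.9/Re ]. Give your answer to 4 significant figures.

Re = ρVD/μ = 789.1·7.11·0.02757/0.0023 = 6.725e+04.
Re > 4000 → turbulent. ε/D = 0.0004/0.02757 = 0.0145; Haaland: 1/√f = -1.8 log₁₀[0.00213 + 0.000103] = 4.772, so f = 0.04392.

f ≈ 0.04392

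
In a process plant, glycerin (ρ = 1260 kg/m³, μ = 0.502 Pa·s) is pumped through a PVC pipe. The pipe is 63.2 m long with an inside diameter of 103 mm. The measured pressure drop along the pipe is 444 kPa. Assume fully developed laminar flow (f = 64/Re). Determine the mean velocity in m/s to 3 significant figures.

For laminar flow, f = 64/Re with Re = ρVD/μ, so Darcy-Weisbach reduces to ΔP = 32μLV/D². Solving for V: V = ΔP·D²/(32μL) = 4.44e+05·(0.103)²/(32·0.502·63.2) = 4.64 m/s.
Check: Re = ρVD/μ = 1260·4.64·0.103/0.502 = 1199 < 2300, so the laminar assumption holds.

V ≈ 4.64 m/s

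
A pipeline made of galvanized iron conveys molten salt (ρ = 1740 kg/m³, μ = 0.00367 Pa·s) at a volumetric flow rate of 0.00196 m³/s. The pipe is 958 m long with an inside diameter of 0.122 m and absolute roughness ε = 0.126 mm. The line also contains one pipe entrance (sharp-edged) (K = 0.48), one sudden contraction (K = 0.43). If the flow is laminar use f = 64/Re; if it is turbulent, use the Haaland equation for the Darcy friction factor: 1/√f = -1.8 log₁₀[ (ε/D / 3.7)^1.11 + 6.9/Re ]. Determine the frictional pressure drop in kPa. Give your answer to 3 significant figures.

Cross-sectional area A = πD²/4 = π(0.122)²/4 = 0.01169 m²; mean velocity V = Q/A = 0.00196/0.01169 = 0.1677 m/s.
Reynolds number Re = ρVD/μ = 1740 · 0.1677 · 0.122 / 0.00367 = 9698.
Re > 4000 → turbulent. Relative roughness ε/D = 0.000126/0.122 = 0.00103. Haaland: 1/√f = -1.8 log₁₀[(0.00103/3.7)^1.11 + 6.9/9698] = -1.8 log₁₀[0.000113 + 0.000711] = 5.55, so f = 0.03246.
Total minor-loss coefficient ΣK = 1·0.48 + 1·0.43 = 0.91.
ΔP = [f·L/D + ΣK]·(ρV²/2) = [0.03246·958/0.122 + 0.91]·(1740·0.1677²/2) = [254.9 + 0.91]·24.46 = 6256 Pa.
ΔP = 6256 Pa = 6.26 kPa.

ΔP ≈ 6.26 kPa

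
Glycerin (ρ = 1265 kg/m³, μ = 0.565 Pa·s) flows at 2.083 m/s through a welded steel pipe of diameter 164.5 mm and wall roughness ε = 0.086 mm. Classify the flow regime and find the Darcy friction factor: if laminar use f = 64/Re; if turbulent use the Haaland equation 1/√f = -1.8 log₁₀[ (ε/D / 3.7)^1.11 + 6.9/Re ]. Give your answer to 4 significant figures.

Re = ρVD/μ = 1265·2.083·0.1645/0.565 = 767.2.
Re < 2300 → laminar, so f = 64/Re = 0.08342 (roughness is irrelevant in laminar flow).

f ≈ 0.08342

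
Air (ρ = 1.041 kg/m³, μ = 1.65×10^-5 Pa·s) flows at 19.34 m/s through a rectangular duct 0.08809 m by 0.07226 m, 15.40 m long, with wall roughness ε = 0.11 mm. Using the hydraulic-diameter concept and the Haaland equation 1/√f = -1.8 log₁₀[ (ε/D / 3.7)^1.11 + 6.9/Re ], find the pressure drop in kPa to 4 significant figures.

ΔP ≈ 0.8791 kPa

Hydraulic diameter D_h = 4A/P = 4·(0.08809·0.07226)/(2·(0.08809+0.07226)) = 0.02546/0.3207 = 0.07939 m.
Re = ρVD_h/μ = 1.041·19.34·0.07939/1.65e-05 = 9.687e+04.
ε/D_h = 0.00011/0.07939 = 0.00139; Haaland gives 1/√f = -1.8 log₁₀[0.000157+7.12e-05] = 6.554, so f = 0.02328.
ΔP = f(L/D_h)(ρV²/2) = 0.02328·15.4/0.07939·194.7 = 879.1 Pa.
ΔP = 0.8791 kPa.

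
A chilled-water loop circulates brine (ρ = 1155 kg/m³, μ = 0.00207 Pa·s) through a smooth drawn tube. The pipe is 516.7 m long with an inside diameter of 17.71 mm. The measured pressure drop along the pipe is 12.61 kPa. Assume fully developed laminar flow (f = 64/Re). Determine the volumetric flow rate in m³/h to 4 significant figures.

Q ≈ 0.1025 m³/h

For laminar flow, f = 64/Re with Re = ρVD/μ, so Darcy-Weisbach reduces to ΔP = 32μLV/D². Solving for V: V = ΔP·D²/(32μL) = 1.261e+04·(0.01771)²/(32·0.00207·516.7) = 0.1156 m/s.
Check: Re = ρVD/μ = 1155·0.1156·0.01771/0.00207 = 1142 < 2300, so the laminar assumption holds.
Q = V·A = 0.1156·(π/4·0.01771²) = 2.847e-05 m³/s = 0.1025 m³/h.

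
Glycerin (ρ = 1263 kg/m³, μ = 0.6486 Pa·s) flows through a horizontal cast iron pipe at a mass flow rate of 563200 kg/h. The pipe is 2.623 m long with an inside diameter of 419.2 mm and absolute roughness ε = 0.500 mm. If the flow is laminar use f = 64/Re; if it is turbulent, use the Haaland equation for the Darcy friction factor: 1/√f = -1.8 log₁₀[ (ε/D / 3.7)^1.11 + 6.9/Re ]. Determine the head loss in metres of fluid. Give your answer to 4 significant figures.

ṁ = 563200 kg/h = 563200/3600 = 156.4 kg/s.
A = πD²/4 = π(0.4192)²/4 = 0.138 m²; mean velocity V = ṁ/(ρA) = 156.4/(1263 · 0.138) = 0.8975 m/s.
Reynolds number Re = ρVD/μ = 1263 · 0.8975 · 0.4192 / 0.649 = 732.6.
Re < 2300 → laminar flow, so f = 64/Re = 64/732.6 = 0.08736 (the turbulent correlation is not needed).
Darcy-Weisbach: ΔP = f(L/D)(ρV²/2) = 0.08736·(2.623/0.4192)·(1263·0.8975²/2) = 0.08736·6.257·508.7 = 278 Pa.
Head loss h_f = ΔP/(ρg) = 278/(1263·9.81) = 0.02244 m.

h_f ≈ 0.02244 m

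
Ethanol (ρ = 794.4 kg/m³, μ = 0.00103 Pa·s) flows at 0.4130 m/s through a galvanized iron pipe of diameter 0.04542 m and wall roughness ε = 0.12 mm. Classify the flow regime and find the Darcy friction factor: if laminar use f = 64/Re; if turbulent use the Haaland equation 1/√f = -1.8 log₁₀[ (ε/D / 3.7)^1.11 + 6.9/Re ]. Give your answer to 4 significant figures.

f ≈ 0.03217

Re = ρVD/μ = 794.4·0.413·0.04542/0.00103 = 1.447e+04.
Re > 4000 → turbulent. ε/D = 0.00012/0.04542 = 0.00264; Haaland: 1/√f = -1.8 log₁₀[0.000322 + 0.000477] = 5.576, so f = 0.03217.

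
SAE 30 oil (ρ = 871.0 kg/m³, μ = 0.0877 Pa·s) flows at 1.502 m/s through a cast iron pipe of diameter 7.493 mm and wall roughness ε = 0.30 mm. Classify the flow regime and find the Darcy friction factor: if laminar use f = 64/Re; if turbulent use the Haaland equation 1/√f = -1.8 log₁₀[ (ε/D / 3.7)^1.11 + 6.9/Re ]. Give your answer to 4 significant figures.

f ≈ 0.5726

Re = ρVD/μ = 871·1.502·0.007493/0.0877 = 111.8.
Re < 2300 → laminar, so f = 64/Re = 0.5726 (roughness is irrelevant in laminar flow).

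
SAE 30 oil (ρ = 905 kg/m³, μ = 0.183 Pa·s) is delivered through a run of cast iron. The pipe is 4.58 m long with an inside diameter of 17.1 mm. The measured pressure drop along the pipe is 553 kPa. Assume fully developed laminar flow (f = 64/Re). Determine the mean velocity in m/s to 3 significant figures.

For laminar flow, f = 64/Re with Re = ρVD/μ, so Darcy-Weisbach reduces to ΔP = 32μLV/D². Solving for V: V = ΔP·D²/(32μL) = 5.53e+05·(0.0171)²/(32·0.183·4.58) = 6.029 m/s.
Check: Re = ρVD/μ = 905·6.029·0.0171/0.183 = 509.9 < 2300, so the laminar assumption holds.

V ≈ 6.03 m/s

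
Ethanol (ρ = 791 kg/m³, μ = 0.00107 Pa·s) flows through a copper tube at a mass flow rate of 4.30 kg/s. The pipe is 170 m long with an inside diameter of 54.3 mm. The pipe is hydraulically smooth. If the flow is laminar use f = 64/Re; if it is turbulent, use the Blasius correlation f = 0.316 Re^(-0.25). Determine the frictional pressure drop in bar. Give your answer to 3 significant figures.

ΔP ≈ 1.23 bar

A = πD²/4 = π(0.0543)²/4 = 0.002316 m²; mean velocity V = ṁ/(ρA) = 4.3/(791 · 0.002316) = 2.347 m/s.
Reynolds number Re = ρVD/μ = 791 · 2.347 · 0.0543 / 0.00107 = 9.423e+04.
Re > 4000 → turbulent. Smooth-pipe (Blasius): f = 0.316 Re^(-0.25) = 0.316/(9.423e+04)^0.25 = 0.01804.
Darcy-Weisbach: ΔP = f(L/D)(ρV²/2) = 0.01804·(170/0.0543)·(791·2.347²/2) = 0.01804·3131·2179 = 1.231e+05 Pa.
ΔP = 1.231e+05 Pa = 1.23 bar.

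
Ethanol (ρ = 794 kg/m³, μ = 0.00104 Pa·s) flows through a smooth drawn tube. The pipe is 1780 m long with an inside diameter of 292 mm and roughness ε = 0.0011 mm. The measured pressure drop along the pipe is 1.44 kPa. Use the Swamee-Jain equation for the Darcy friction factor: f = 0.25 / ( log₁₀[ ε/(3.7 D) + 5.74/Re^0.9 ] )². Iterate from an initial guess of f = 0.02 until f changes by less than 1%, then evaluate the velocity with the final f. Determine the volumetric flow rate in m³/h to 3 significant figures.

Q ≈ 39.3 m³/h

Rearranging Darcy-Weisbach: V = √(2·ΔP·D/(f·L·ρ)). With ε/D = 1.1e-06/0.292 = 3.77e-06, iterate starting from f = 0.02:
  f = 0.02 → V = √(2·1440·0.292/(0.02·1780·794)) = 0.1725 m/s; Re = ρVD/μ = 3.845e+04; f → 0.02206
  f = 0.02206 → V = 0.1642 m/s; Re = 3.661e+04; f → 0.02231
  f = 0.02231 → V = 0.1633 m/s; Re = 3.641e+04; f → 0.02234
Converged (Δf/f < 1%). With the final f = 0.02234: V = √(2·1440·0.292/(0.02234·1780·794)) = 0.1632 m/s.
Q = V·A = 0.1632·(π/4·0.292²) = 0.01093 m³/s = 39.3 m³/h.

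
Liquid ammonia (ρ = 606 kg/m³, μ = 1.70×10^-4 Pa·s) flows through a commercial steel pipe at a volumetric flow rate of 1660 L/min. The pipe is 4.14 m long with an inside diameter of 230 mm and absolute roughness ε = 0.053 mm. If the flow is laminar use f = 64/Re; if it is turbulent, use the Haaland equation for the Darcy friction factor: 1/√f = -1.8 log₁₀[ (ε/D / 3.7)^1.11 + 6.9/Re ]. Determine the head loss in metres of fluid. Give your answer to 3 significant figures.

h_f ≈ 0.00629 m

Q = 1660 L/min = 1660/60000 = 0.02767 m³/s.
Cross-sectional area A = πD²/4 = π(0.23)²/4 = 0.04155 m²; mean velocity V = Q/A = 0.02767/0.04155 = 0.6659 m/s.
Reynolds number Re = ρVD/μ = 606 · 0.6659 · 0.23 / 0.00017 = 5.46e+05.
Re > 4000 → turbulent. Relative roughness ε/D = 5.3e-05/0.23 = 0.00023. Haaland: 1/√f = -1.8 log₁₀[(0.00023/3.7)^1.11 + 6.9/5.46e+05] = -1.8 log₁₀[2.15e-05 + 1.26e-05] = 8.041, so f = 0.01547.
Darcy-Weisbach: ΔP = f(L/D)(ρV²/2) = 0.01547·(4.14/0.23)·(606·0.6659²/2) = 0.01547·18·134.4 = 37.4 Pa.
Head loss h_f = ΔP/(ρg) = 37.4/(606·9.81) = 0.00629 m.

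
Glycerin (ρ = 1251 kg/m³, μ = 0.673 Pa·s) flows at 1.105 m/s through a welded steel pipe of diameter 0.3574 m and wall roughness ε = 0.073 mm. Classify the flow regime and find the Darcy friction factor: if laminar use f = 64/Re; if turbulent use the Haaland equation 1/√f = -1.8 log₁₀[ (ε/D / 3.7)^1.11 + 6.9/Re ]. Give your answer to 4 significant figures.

f ≈ 0.08718

Re = ρVD/μ = 1251·1.105·0.3574/0.673 = 734.1.
Re < 2300 → laminar, so f = 64/Re = 0.08718 (roughness is irrelevant in laminar flow).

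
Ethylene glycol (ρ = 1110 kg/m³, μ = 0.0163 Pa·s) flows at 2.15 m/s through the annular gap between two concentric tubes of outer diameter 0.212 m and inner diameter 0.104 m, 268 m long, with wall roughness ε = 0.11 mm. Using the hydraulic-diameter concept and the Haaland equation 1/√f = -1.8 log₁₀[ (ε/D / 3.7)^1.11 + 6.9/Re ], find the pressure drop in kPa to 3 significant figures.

Hydraulic diameter D_h = 4A/P = D_o - D_i = 0.212 - 0.104 = 0.108 m.
Re = ρVD_h/μ = 1110·2.15·0.108/0.0163 = 1.581e+04.
ε/D_h = 0.00011/0.108 = 0.00102; Haaland gives 1/√f = -1.8 log₁₀[0.000112+0.000436] = 5.87, so f = 0.02902.
ΔP = f(L/D_h)(ρV²/2) = 0.02902·268/0.108·2565 = 1.848e+05 Pa.
ΔP = 185 kPa.

ΔP ≈ 185 kPa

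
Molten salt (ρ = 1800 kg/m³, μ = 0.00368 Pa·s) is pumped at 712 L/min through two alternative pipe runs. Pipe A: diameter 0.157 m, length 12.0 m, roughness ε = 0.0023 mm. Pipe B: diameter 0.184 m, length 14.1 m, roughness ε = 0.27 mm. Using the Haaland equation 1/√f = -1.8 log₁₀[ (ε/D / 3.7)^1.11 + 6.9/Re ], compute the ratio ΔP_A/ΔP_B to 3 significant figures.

ΔP_A/ΔP_B ≈ 1.54

Pipe A: V = Q/A = 0.01187/0.01936 = 0.613 m/s; Re = 4.707e+04; ε/D = 1.46e-05; Haaland → f = 0.02103; ΔP_A = f(L/D)(ρV²/2) = 543.6 Pa.
Pipe B: V = Q/A = 0.01187/0.02659 = 0.4463 m/s; Re = 4.016e+04; ε/D = 0.00147; Haaland → f = 0.02564; ΔP_B = f(L/D)(ρV²/2) = 352.2 Pa.
ΔP_A/ΔP_B = 543.6/352.2 = 1.54.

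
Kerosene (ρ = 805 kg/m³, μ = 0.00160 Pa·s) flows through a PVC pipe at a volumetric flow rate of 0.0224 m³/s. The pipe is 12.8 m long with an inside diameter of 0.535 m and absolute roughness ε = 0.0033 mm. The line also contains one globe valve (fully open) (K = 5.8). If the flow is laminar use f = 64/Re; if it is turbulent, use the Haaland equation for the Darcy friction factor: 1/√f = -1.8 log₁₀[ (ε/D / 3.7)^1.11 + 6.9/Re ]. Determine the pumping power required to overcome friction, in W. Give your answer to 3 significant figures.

P ≈ 0.571 W

Cross-sectional area A = πD²/4 = π(0.535)²/4 = 0.2248 m²; mean velocity V = Q/A = 0.0224/0.2248 = 0.09964 m/s.
Reynolds number Re = ρVD/μ = 805 · 0.09964 · 0.535 / 0.0016 = 2.682e+04.
Re > 4000 → turbulent. Relative roughness ε/D = 3.3e-06/0.535 = 6.17e-06. Haaland: 1/√f = -1.8 log₁₀[(6.17e-06/3.7)^1.11 + 6.9/2.682e+04] = -1.8 log₁₀[3.86e-07 + 0.000257] = 6.46, so f = 0.02396.
Total minor-loss coefficient ΣK = 1·5.8 = 5.8.
ΔP = [f·L/D + ΣK]·(ρV²/2) = [0.02396·12.8/0.535 + 5.8]·(805·0.09964²/2) = [0.5733 + 5.8]·3.996 = 25.47 Pa.
Pumping power P = QΔP = 0.0224·25.47 = 0.5705 W = 0.571 W.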